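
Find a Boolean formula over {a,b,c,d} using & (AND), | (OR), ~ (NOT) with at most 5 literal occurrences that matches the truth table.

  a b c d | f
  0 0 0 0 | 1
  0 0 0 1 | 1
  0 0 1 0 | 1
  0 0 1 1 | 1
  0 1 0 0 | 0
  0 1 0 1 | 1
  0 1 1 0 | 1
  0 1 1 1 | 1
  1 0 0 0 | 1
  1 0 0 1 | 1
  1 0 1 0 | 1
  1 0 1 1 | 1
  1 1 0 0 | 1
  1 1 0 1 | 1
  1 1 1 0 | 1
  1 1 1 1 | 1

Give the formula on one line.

  ~d = 1010101010101010
  ~b = 1111000011110000
  (~d & ~b) = 1010000010100000
  (d | (~d & ~b)) = 1111010111110101
  ((d | (~d & ~b)) | a) = 1111010111111111
  (((d | (~d & ~b)) | a) | c) = 1111011111111111

(((d | (~d & ~b)) | a) | c)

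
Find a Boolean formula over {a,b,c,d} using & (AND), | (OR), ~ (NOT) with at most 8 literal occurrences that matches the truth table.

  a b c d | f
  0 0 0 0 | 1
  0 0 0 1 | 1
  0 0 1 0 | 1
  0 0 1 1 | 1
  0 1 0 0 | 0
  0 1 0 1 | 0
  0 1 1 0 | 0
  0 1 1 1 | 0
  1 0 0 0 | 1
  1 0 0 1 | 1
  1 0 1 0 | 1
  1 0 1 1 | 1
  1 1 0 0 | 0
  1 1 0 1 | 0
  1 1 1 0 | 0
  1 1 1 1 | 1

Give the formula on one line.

(~b | ((a & ((d & c) | ~b)) & b))

  ~b = 1111000011110000
  (d & c) = 0001000100010001
  ((d & c) | ~b) = 1111000111110001
  (a & ((d & c) | ~b)) = 0000000011110001
  ((a & ((d & c) | ~b)) & b) = 0000000000000001
  (~b | ((a & ((d & c) | ~b)) & b)) = 1111000011110001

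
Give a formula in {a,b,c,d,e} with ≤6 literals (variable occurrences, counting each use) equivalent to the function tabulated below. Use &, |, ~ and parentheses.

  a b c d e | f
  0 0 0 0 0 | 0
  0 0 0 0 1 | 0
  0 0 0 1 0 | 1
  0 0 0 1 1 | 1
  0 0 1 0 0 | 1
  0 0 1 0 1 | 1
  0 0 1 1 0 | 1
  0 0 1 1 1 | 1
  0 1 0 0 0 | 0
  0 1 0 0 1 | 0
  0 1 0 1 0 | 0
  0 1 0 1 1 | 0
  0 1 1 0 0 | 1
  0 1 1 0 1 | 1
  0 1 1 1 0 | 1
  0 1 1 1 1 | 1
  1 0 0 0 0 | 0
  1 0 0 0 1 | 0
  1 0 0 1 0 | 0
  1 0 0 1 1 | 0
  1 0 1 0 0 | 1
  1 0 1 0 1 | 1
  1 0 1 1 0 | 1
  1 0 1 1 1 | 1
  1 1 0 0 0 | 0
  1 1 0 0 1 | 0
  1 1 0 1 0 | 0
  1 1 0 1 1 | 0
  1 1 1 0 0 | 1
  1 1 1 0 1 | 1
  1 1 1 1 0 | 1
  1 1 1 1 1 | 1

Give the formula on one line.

(((d & ~b) & (~d | ~a)) | c)

  ~b = 11111111000000001111111100000000
  (d & ~b) = 00110011000000000011001100000000
  ~d = 11001100110011001100110011001100
  ~a = 11111111111111110000000000000000
  (~d | ~a) = 11111111111111111100110011001100
  ((d & ~b) & (~d | ~a)) = 00110011000000000000000000000000
  (((d & ~b) & (~d | ~a)) | c) = 00111111000011110000111100001111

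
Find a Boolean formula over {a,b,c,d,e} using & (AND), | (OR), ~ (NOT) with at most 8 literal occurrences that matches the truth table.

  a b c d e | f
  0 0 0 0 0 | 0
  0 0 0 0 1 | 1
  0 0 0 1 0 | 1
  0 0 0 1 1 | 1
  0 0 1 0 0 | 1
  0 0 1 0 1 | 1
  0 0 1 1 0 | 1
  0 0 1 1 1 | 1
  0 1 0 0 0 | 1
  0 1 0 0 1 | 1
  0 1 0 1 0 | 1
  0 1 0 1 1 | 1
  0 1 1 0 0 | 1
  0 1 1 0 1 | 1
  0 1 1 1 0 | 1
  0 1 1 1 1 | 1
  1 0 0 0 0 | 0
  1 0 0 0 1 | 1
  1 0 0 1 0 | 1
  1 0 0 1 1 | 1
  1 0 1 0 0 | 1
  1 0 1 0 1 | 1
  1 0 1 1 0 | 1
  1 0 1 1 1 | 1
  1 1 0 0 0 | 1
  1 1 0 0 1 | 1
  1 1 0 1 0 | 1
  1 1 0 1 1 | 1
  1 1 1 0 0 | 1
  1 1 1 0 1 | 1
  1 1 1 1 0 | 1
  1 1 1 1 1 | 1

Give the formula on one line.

  ~c = 11110000111100001111000011110000
  (~c & e) = 01010000010100000101000001010000
  (b | c) = 00001111111111110000111111111111
  ((b | c) | d) = 00111111111111110011111111111111
  ((~c & e) | ((b | c) | d)) = 01111111111111110111111111111111

((~c & e) | ((b | c) | d))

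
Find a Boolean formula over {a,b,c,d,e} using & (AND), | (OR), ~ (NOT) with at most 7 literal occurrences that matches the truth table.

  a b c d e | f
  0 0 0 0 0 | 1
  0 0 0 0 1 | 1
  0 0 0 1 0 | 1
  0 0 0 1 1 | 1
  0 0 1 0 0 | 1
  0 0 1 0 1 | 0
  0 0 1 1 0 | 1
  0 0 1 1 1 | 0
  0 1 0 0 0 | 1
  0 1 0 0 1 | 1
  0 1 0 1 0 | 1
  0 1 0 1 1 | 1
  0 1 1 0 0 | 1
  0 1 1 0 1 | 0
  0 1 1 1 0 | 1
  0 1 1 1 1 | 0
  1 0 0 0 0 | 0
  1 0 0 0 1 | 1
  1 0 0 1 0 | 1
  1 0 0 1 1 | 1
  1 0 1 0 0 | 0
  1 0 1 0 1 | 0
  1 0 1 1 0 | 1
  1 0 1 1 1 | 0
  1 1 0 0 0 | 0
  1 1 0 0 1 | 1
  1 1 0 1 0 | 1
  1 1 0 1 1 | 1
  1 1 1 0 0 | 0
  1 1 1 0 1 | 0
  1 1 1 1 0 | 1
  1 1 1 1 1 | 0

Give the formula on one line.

(((d & ~e) | (e & ~c)) | (~e & ~a))

  ~e = 10101010101010101010101010101010
  (d & ~e) = 00100010001000100010001000100010
  ~c = 11110000111100001111000011110000
  (e & ~c) = 01010000010100000101000001010000
  ((d & ~e) | (e & ~c)) = 01110010011100100111001001110010
  ~a = 11111111111111110000000000000000
  (~e & ~a) = 10101010101010100000000000000000
  (((d & ~e) | (e & ~c)) | (~e & ~a)) = 11111010111110100111001001110010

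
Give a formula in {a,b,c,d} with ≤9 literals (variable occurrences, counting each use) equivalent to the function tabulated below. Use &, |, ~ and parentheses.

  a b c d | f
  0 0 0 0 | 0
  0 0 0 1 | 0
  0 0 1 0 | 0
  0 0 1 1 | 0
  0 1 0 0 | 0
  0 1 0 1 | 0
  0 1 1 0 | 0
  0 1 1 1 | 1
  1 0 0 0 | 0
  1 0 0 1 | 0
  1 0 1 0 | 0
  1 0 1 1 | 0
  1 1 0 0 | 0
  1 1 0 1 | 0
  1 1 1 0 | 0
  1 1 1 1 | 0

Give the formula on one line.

((~a & d) & (((b | ((~d & c) & a)) & c) & (d | b)))

  ~a = 1111111100000000
  (~a & d) = 0101010100000000
  ~d = 1010101010101010
  (~d & c) = 0010001000100010
  ((~d & c) & a) = 0000000000100010
  (b | ((~d & c) & a)) = 0000111100101111
  ((b | ((~d & c) & a)) & c) = 0000001100100011
  (d | b) = 0101111101011111
  (((b | ((~d & c) & a)) & c) & (d | b)) = 0000001100000011
  ((~a & d) & (((b | ((~d & c) & a)) & c) & (d | b))) = 0000000100000000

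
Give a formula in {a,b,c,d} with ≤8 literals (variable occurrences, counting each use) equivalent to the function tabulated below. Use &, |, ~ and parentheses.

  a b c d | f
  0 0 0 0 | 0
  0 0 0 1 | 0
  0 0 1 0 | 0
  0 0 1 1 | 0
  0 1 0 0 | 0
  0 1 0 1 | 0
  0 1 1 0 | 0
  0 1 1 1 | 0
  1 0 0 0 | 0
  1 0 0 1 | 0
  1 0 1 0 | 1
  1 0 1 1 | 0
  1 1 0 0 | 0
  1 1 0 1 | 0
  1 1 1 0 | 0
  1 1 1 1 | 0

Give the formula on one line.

  ~d = 1010101010101010
  (c & ~d) = 0010001000100010
  (b | (c & ~d)) = 0010111100101111
  ~b = 1111000011110000
  (~d | ~b) = 1111101011111010
  ((b | (c & ~d)) & (~d | ~b)) = 0010101000101010
  (a & ~b) = 0000000011110000
  (d | (a & ~b)) = 0101010111110101
  (((b | (c & ~d)) & (~d | ~b)) & (d | (a & ~b))) = 0000000000100000

(((b | (c & ~d)) & (~d | ~b)) & (d | (a & ~b)))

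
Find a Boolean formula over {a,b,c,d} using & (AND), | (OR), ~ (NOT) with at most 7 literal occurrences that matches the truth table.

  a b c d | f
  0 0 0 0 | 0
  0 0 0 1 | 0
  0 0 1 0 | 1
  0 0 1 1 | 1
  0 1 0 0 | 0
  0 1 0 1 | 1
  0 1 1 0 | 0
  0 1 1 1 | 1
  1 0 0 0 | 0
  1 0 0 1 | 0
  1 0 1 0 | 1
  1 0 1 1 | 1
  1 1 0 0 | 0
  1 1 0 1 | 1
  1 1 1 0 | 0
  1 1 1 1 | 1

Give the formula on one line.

  ~b = 1111000011110000
  (c & ~b) = 0011000000110000
  (d | ~b) = 1111010111110101
  ((d | ~b) & b) = 0000010100000101
  ((c & ~b) | ((d | ~b) & b)) = 0011010100110101

((c & ~b) | ((d | ~b) & b))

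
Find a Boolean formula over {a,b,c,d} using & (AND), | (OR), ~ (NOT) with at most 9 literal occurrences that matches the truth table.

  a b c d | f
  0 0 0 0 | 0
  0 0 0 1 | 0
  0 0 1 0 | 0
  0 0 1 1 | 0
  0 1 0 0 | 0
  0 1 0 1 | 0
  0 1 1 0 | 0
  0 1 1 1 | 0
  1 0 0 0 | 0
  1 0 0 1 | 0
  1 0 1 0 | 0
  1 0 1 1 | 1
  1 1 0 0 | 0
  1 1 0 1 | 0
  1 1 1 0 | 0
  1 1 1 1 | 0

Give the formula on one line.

((a & ((c & ~b) | (~d | (a & ~b)))) & ((c & d) | ~a))

  ~b = 1111000011110000
  (c & ~b) = 0011000000110000
  ~d = 1010101010101010
  (a & ~b) = 0000000011110000
  (~d | (a & ~b)) = 1010101011111010
  ((c & ~b) | (~d | (a & ~b))) = 1011101011111010
  (a & ((c & ~b) | (~d | (a & ~b)))) = 0000000011111010
  (c & d) = 0001000100010001
  ~a = 1111111100000000
  ((c & d) | ~a) = 1111111100010001
  ((a & ((c & ~b) | (~d | (a & ~b)))) & ((c & d) | ~a)) = 0000000000010000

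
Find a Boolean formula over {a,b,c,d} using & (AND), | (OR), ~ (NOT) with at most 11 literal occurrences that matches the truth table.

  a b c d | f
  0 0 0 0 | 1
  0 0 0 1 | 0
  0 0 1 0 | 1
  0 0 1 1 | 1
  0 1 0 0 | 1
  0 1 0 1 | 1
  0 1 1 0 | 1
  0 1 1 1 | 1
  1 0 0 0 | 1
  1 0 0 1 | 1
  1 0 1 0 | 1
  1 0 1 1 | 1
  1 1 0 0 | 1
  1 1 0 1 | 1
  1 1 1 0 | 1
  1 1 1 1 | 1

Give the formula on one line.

(((b & (a | d)) | ~d) | (a | ((c | (b & d)) & ~a)))

  (a | d) = 0101010111111111
  (b & (a | d)) = 0000010100001111
  ~d = 1010101010101010
  ((b & (a | d)) | ~d) = 1010111110101111
  (b & d) = 0000010100000101
  (c | (b & d)) = 0011011100110111
  ~a = 1111111100000000
  ((c | (b & d)) & ~a) = 0011011100000000
  (a | ((c | (b & d)) & ~a)) = 0011011111111111
  (((b & (a | d)) | ~d) | (a | ((c | (b & d)) & ~a))) = 1011111111111111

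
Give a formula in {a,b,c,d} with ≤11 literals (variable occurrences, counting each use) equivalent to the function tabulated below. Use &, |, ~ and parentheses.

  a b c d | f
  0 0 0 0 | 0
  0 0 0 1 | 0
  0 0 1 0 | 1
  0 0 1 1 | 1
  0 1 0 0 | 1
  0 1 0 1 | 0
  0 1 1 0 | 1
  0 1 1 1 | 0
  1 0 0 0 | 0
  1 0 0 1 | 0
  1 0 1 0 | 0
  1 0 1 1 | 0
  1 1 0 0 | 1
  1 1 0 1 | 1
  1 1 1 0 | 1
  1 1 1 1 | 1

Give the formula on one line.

(((d | b) & ~d) | ((~b | a) & ((~a & c) | b)))

  (d | b) = 0101111101011111
  ~d = 1010101010101010
  ((d | b) & ~d) = 0000101000001010
  ~b = 1111000011110000
  (~b | a) = 1111000011111111
  ~a = 1111111100000000
  (~a & c) = 0011001100000000
  ((~a & c) | b) = 0011111100001111
  ((~b | a) & ((~a & c) | b)) = 0011000000001111
  (((d | b) & ~d) | ((~b | a) & ((~a & c) | b))) = 0011101000001111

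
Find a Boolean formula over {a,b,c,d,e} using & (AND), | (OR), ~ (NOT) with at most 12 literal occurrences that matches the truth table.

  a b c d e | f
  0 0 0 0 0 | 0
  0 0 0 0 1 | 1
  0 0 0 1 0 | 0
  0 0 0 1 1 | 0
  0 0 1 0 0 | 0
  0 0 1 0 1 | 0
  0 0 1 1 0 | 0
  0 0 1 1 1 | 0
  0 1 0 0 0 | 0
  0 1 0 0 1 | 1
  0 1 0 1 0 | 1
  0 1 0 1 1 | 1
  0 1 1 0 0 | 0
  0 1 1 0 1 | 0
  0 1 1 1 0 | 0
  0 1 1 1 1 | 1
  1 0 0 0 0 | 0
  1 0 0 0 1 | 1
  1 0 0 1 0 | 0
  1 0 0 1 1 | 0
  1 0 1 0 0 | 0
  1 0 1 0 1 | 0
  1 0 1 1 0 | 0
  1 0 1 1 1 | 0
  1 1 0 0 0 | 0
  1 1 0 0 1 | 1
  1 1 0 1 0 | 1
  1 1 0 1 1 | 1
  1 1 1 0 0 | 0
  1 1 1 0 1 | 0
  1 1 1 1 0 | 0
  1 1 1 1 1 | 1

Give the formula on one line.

  ~d = 11001100110011001100110011001100
  (~d | b) = 11001100111111111100110011111111
  ~c = 11110000111100001111000011110000
  (~c | d) = 11110011111100111111001111110011
  (e | d) = 01110111011101110111011101110111
  ((~c | d) & (e | d)) = 01110011011100110111001101110011
  (~c & b) = 00000000111100000000000011110000
  (e | (~c & b)) = 01010101111101010101010111110101
  (((~c | d) & (e | d)) & (e | (~c & b))) = 01010001011100010101000101110001
  ((~d | b) & (((~c | d) & (e | d)) & (e | (~c & b)))) = 01000000011100010100000001110001

((~d | b) & (((~c | d) & (e | d)) & (e | (~c & b))))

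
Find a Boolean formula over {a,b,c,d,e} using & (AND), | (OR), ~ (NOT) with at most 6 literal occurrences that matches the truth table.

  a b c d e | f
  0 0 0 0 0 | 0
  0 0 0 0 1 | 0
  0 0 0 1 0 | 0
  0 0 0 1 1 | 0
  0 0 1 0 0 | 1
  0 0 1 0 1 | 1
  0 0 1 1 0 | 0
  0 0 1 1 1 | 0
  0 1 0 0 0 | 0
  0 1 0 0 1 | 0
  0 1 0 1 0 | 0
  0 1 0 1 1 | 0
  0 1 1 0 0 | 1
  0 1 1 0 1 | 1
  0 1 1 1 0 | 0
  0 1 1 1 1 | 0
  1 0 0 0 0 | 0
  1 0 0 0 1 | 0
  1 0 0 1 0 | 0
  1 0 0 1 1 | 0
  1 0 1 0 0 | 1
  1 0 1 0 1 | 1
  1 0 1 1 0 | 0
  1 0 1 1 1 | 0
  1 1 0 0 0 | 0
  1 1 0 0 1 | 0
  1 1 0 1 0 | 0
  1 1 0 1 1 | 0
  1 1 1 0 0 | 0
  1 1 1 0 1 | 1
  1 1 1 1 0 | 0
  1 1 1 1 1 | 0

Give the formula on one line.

((((c & ~b) | ~a) | e) & (~d & c))

  ~b = 11111111000000001111111100000000
  (c & ~b) = 00001111000000000000111100000000
  ~a = 11111111111111110000000000000000
  ((c & ~b) | ~a) = 11111111111111110000111100000000
  (((c & ~b) | ~a) | e) = 11111111111111110101111101010101
  ~d = 11001100110011001100110011001100
  (~d & c) = 00001100000011000000110000001100
  ((((c & ~b) | ~a) | e) & (~d & c)) = 00001100000011000000110000000100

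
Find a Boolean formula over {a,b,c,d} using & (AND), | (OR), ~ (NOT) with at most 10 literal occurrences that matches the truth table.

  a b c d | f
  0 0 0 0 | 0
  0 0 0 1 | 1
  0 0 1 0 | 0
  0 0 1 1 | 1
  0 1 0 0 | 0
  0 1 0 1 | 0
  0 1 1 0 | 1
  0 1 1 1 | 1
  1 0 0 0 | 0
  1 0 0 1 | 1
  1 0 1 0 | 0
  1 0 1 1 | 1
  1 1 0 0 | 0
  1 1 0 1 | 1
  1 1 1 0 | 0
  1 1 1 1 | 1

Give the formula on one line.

  (d | b) = 0101111101011111
  ~a = 1111111100000000
  ((d | b) & ~a) = 0101111100000000
  (((d | b) & ~a) | d) = 0101111101010101
  ~b = 1111000011110000
  (a | ~b) = 1111000011111111
  ((((d | b) & ~a) | d) & (a | ~b)) = 0101000001010101
  (b & c) = 0000001100000011
  ((b & c) & ~a) = 0000001100000000
  (((((d | b) & ~a) | d) & (a | ~b)) | ((b & c) & ~a)) = 0101001101010101

(((((d | b) & ~a) | d) & (a | ~b)) | ((b & c) & ~a))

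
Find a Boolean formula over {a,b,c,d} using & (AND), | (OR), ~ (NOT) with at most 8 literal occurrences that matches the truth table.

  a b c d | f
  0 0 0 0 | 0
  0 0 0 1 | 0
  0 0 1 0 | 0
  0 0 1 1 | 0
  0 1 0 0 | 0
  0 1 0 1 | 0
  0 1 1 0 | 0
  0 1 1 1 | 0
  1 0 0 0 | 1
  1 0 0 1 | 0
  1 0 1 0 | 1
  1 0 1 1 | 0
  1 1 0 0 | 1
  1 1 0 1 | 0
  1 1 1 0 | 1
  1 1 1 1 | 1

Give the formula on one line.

((((b & a) & (a & (~d | c))) | ~d) & a)

  (b & a) = 0000000000001111
  ~d = 1010101010101010
  (~d | c) = 1011101110111011
  (a & (~d | c)) = 0000000010111011
  ((b & a) & (a & (~d | c))) = 0000000000001011
  (((b & a) & (a & (~d | c))) | ~d) = 1010101010101011
  ((((b & a) & (a & (~d | c))) | ~d) & a) = 0000000010101011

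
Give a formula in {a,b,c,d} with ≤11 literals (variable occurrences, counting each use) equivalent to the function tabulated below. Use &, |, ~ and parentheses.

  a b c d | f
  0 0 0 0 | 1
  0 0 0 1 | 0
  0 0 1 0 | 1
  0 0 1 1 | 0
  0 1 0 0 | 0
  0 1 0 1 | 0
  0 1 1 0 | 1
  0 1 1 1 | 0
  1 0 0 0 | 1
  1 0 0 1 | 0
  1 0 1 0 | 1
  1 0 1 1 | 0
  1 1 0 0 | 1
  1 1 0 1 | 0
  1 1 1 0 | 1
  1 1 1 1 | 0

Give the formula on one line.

  ~a = 1111111100000000
  ~d = 1010101010101010
  (~a | ~d) = 1111111110101010
  ~c = 1100110011001100
  (~c | a) = 1100110011111111
  ((~a | ~d) & (~c | a)) = 1100110010101010
  (a & ((~a | ~d) & (~c | a))) = 0000000010101010
  ~b = 1111000011110000
  (~d & c) = 0010001000100010
  (~b | (~d & c)) = 1111001011110010
  ((~b | (~d & c)) & ~d) = 1010001010100010
  ((a & ((~a | ~d) & (~c | a))) | ((~b | (~d & c)) & ~d)) = 1010001010101010

((a & ((~a | ~d) & (~c | a))) | ((~b | (~d & c)) & ~d))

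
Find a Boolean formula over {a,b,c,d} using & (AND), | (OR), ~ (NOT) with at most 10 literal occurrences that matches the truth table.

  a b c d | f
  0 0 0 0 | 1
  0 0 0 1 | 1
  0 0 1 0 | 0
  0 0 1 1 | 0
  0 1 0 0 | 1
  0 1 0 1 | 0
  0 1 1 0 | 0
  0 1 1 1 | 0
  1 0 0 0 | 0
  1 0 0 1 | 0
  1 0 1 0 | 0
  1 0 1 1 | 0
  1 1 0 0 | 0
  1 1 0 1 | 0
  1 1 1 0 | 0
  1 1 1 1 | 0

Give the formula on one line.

  ~a = 1111111100000000
  (d | ~a) = 1111111101010101
  (b | ~a) = 1111111100001111
  ~d = 1010101010101010
  ~b = 1111000011110000
  (~d | ~b) = 1111101011111010
  ((b | ~a) & (~d | ~b)) = 1111101000001010
  ((d | ~a) & ((b | ~a) & (~d | ~b))) = 1111101000000000
  (a & ~b) = 0000000011110000
  ~c = 1100110011001100
  ((a & ~b) | ~c) = 1100110011111100
  (((d | ~a) & ((b | ~a) & (~d | ~b))) & ((a & ~b) | ~c)) = 1100100000000000

(((d | ~a) & ((b | ~a) & (~d | ~b))) & ((a & ~b) | ~c))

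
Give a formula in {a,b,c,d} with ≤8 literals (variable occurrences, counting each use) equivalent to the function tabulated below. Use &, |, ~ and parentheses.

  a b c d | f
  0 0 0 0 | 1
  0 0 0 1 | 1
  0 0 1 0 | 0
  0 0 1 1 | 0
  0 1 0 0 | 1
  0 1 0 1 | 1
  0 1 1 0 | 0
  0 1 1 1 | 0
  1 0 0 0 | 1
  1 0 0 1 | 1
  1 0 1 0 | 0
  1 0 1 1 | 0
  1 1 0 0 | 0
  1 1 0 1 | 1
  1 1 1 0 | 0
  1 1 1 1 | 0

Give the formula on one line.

  ~a = 1111111100000000
  (~a & b) = 0000111100000000
  ~b = 1111000011110000
  ((~a & b) | ~b) = 1111111111110000
  (d | ((~a & b) | ~b)) = 1111111111110101
  ~c = 1100110011001100
  ((d | ((~a & b) | ~b)) & ~c) = 1100110011000100

((d | ((~a & b) | ~b)) & ~c)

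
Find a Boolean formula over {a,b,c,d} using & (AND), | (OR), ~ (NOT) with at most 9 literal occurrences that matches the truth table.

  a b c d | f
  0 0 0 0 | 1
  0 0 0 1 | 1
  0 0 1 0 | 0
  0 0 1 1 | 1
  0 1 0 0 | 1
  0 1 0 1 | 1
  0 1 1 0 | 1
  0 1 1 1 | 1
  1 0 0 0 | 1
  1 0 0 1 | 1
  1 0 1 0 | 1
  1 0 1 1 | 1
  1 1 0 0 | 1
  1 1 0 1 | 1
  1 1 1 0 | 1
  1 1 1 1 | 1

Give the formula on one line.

  (d & c) = 0001000100010001
  ~c = 1100110011001100
  ((d & c) | ~c) = 1101110111011101
  (b | ((d & c) | ~c)) = 1101111111011111
  (b | a) = 0000111111111111
  ((b | ((d & c) | ~c)) | (b | a)) = 1101111111111111

((b | ((d & c) | ~c)) | (b | a))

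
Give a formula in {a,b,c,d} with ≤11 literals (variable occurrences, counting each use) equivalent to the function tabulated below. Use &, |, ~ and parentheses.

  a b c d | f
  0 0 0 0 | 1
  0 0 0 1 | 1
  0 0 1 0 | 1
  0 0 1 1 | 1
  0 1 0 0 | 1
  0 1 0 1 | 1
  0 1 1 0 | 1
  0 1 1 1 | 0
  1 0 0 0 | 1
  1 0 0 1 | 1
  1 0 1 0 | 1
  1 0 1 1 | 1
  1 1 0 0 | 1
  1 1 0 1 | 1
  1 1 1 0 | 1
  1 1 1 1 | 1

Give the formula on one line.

  (a & c) = 0000000000110011
  ((a & c) | d) = 0101010101110111
  (d | b) = 0101111101011111
  ~c = 1100110011001100
  (~c | a) = 1100110011111111
  ((d | b) & (~c | a)) = 0100110001011111
  ~b = 1111000011110000
  (((d | b) & (~c | a)) | ~b) = 1111110011111111
  (((a & c) | d) & (((d | b) & (~c | a)) | ~b)) = 0101010001110111
  ~d = 1010101010101010
  ((((a & c) | d) & (((d | b) & (~c | a)) | ~b)) | ~d) = 1111111011111111

((((a & c) | d) & (((d | b) & (~c | a)) | ~b)) | ~d)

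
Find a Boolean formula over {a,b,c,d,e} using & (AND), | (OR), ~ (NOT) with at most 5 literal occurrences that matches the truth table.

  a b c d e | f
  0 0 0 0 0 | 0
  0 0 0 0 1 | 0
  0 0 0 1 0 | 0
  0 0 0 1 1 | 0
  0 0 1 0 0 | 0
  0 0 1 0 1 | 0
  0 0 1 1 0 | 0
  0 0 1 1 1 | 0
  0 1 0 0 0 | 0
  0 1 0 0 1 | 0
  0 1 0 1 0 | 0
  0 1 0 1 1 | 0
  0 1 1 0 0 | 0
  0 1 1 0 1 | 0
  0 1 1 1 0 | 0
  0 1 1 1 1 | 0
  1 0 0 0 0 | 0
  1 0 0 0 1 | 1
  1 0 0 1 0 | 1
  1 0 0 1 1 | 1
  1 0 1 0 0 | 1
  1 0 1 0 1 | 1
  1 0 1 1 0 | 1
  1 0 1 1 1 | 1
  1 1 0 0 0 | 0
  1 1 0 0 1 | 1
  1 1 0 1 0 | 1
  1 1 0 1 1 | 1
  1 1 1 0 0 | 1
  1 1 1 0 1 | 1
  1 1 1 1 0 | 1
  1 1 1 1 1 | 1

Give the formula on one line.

(((e | d) | (c | ~a)) & a)

  (e | d) = 01110111011101110111011101110111
  ~a = 11111111111111110000000000000000
  (c | ~a) = 11111111111111110000111100001111
  ((e | d) | (c | ~a)) = 11111111111111110111111101111111
  (((e | d) | (c | ~a)) & a) = 00000000000000000111111101111111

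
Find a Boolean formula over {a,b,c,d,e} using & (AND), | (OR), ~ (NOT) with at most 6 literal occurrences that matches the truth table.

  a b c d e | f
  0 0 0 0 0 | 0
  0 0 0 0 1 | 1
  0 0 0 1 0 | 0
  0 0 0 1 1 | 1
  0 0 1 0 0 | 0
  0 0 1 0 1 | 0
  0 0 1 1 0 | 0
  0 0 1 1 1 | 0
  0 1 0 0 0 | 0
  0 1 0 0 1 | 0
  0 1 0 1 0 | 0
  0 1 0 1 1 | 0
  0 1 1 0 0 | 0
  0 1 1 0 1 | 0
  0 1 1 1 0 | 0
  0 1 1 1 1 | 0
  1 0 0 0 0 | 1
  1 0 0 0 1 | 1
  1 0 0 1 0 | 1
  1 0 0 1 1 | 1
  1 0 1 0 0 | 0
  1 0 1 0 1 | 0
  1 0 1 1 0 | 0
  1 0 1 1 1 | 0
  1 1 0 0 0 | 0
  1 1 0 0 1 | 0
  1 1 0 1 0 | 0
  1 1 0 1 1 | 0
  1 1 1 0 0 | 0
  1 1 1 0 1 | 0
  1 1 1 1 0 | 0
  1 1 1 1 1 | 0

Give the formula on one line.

  (a | e) = 01010101010101011111111111111111
  ~b = 11111111000000001111111100000000
  ~c = 11110000111100001111000011110000
  (~b & ~c) = 11110000000000001111000000000000
  ((a | e) & (~b & ~c)) = 01010000000000001111000000000000

((a | e) & (~b & ~c))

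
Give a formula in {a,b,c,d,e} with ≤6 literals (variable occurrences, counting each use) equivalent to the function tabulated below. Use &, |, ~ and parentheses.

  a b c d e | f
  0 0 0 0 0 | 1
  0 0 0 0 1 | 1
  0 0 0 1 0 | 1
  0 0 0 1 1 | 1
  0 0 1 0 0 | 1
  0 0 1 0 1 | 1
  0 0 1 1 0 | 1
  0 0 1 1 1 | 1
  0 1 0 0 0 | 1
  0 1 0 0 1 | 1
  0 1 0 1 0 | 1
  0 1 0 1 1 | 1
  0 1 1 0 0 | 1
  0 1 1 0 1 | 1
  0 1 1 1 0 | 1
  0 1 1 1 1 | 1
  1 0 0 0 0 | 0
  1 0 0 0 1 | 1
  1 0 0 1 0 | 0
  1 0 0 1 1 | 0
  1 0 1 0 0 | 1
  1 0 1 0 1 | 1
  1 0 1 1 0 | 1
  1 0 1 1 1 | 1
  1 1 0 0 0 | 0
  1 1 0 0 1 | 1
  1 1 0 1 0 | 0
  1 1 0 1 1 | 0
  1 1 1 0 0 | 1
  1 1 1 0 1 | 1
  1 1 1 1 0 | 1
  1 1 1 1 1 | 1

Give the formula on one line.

  ~a = 11111111111111110000000000000000
  (c | ~a) = 11111111111111110000111100001111
  ~d = 11001100110011001100110011001100
  (c | ~d) = 11001111110011111100111111001111
  ((c | ~d) & e) = 01000101010001010100010101000101
  ((c | ~a) | ((c | ~d) & e)) = 11111111111111110100111101001111

((c | ~a) | ((c | ~d) & e))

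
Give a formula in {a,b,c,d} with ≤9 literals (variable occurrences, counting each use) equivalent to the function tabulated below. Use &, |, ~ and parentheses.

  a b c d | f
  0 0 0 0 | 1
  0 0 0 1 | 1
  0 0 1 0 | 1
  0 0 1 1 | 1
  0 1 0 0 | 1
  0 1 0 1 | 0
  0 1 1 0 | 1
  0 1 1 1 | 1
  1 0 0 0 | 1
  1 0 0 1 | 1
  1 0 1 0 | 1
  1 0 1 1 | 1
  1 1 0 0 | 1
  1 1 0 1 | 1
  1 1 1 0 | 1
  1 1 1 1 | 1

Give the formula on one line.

((~d | (~a & (((c & d) & b) | ~b))) | (a | c))

  ~d = 1010101010101010
  ~a = 1111111100000000
  (c & d) = 0001000100010001
  ((c & d) & b) = 0000000100000001
  ~b = 1111000011110000
  (((c & d) & b) | ~b) = 1111000111110001
  (~a & (((c & d) & b) | ~b)) = 1111000100000000
  (~d | (~a & (((c & d) & b) | ~b))) = 1111101110101010
  (a | c) = 0011001111111111
  ((~d | (~a & (((c & d) & b) | ~b))) | (a | c)) = 1111101111111111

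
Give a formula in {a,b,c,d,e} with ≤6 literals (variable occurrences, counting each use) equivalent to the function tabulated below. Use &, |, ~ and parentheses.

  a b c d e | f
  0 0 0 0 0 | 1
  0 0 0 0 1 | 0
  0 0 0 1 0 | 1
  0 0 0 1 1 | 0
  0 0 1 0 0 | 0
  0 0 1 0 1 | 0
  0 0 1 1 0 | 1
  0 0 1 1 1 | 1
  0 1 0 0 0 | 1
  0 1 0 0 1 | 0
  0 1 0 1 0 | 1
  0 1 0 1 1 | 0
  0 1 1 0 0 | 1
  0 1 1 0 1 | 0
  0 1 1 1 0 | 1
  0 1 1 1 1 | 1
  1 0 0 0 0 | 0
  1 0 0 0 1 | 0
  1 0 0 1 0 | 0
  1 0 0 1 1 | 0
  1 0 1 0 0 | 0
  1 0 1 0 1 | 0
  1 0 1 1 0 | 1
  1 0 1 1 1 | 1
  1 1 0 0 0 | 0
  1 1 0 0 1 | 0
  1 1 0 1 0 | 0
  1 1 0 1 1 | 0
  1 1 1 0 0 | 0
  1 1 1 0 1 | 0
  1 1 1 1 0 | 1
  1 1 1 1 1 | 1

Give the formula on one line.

  (d & c) = 00000011000000110000001100000011
  ~c = 11110000111100001111000011110000
  (~c | b) = 11110000111111111111000011111111
  ~a = 11111111111111110000000000000000
  ~e = 10101010101010101010101010101010
  (~a & ~e) = 10101010101010100000000000000000
  ((~c | b) & (~a & ~e)) = 10100000101010100000000000000000
  ((d & c) | ((~c | b) & (~a & ~e))) = 10100011101010110000001100000011

((d & c) | ((~c | b) & (~a & ~e)))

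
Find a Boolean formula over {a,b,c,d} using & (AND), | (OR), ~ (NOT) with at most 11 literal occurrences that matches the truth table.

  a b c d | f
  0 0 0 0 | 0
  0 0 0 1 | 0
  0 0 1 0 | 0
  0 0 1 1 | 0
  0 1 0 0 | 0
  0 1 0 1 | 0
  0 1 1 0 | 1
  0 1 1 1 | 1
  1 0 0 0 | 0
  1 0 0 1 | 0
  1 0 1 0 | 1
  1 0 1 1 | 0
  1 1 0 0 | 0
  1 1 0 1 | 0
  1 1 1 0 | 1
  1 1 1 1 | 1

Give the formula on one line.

(c & (((a & (b | ~d)) & (~d | ~c)) | (b | ~c)))

  ~d = 1010101010101010
  (b | ~d) = 1010111110101111
  (a & (b | ~d)) = 0000000010101111
  ~c = 1100110011001100
  (~d | ~c) = 1110111011101110
  ((a & (b | ~d)) & (~d | ~c)) = 0000000010101110
  (b | ~c) = 1100111111001111
  (((a & (b | ~d)) & (~d | ~c)) | (b | ~c)) = 1100111111101111
  (c & (((a & (b | ~d)) & (~d | ~c)) | (b | ~c))) = 0000001100100011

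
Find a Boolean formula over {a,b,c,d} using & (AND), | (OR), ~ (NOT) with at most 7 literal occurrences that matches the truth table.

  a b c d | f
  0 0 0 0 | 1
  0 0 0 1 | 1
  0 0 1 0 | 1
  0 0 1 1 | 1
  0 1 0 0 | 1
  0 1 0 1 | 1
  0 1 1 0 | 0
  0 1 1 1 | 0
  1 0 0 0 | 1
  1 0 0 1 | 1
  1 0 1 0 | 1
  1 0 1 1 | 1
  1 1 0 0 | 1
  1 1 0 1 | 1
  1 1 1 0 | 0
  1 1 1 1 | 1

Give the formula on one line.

  (a & d) = 0000000001010101
  ~b = 1111000011110000
  (~b & c) = 0011000000110000
  ((a & d) | (~b & c)) = 0011000001110101
  ~c = 1100110011001100
  (((a & d) | (~b & c)) | ~c) = 1111110011111101

(((a & d) | (~b & c)) | ~c)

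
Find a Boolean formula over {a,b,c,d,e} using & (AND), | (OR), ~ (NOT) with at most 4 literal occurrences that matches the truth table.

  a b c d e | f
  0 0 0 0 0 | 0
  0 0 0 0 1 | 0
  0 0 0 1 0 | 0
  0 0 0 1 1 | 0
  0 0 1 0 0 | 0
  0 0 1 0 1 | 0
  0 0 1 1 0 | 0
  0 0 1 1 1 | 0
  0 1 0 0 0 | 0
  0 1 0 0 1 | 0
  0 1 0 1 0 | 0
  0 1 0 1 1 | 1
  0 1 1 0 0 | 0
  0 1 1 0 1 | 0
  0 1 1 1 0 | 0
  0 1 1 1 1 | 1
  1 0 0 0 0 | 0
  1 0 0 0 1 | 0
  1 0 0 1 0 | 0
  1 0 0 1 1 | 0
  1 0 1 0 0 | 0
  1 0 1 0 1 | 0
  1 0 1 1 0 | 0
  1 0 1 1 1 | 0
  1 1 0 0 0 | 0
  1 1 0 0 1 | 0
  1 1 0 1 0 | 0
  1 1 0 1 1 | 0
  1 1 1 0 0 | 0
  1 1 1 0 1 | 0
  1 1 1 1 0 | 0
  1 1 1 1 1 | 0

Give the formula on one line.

  (e & d) = 00010001000100010001000100010001
  ~a = 11111111111111110000000000000000
  (~a & b) = 00000000111111110000000000000000
  ((e & d) & (~a & b)) = 00000000000100010000000000000000

((e & d) & (~a & b))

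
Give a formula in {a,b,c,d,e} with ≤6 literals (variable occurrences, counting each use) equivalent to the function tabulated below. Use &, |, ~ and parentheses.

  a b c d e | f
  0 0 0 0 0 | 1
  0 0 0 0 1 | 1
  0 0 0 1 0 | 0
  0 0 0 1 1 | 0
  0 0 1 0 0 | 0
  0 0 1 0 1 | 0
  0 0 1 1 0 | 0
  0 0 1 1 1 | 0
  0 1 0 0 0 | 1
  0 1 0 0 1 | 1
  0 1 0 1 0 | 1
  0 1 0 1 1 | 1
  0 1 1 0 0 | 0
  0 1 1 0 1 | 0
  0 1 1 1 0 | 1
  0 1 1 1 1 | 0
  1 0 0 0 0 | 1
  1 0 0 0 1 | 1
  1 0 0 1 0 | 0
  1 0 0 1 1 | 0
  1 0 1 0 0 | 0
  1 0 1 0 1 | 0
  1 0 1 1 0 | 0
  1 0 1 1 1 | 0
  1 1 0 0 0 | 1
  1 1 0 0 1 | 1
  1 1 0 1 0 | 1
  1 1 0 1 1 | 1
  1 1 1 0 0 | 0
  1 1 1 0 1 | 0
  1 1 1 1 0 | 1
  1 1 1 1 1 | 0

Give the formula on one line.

((~c | (~e & d)) & (b | ~d))

  ~c = 11110000111100001111000011110000
  ~e = 10101010101010101010101010101010
  (~e & d) = 00100010001000100010001000100010
  (~c | (~e & d)) = 11110010111100101111001011110010
  ~d = 11001100110011001100110011001100
  (b | ~d) = 11001100111111111100110011111111
  ((~c | (~e & d)) & (b | ~d)) = 11000000111100101100000011110010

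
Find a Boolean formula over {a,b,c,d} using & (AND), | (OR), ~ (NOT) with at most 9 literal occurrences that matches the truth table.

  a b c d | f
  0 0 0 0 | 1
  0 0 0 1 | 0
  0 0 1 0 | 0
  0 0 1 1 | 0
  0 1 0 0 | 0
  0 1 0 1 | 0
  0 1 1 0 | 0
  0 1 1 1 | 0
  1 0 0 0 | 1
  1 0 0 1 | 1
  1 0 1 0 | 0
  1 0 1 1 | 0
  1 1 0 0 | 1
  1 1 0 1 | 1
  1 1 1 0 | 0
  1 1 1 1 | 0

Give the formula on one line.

(((a | (~b | d)) & ~c) & (a | ~d))

  ~b = 1111000011110000
  (~b | d) = 1111010111110101
  (a | (~b | d)) = 1111010111111111
  ~c = 1100110011001100
  ((a | (~b | d)) & ~c) = 1100010011001100
  ~d = 1010101010101010
  (a | ~d) = 1010101011111111
  (((a | (~b | d)) & ~c) & (a | ~d)) = 1000000011001100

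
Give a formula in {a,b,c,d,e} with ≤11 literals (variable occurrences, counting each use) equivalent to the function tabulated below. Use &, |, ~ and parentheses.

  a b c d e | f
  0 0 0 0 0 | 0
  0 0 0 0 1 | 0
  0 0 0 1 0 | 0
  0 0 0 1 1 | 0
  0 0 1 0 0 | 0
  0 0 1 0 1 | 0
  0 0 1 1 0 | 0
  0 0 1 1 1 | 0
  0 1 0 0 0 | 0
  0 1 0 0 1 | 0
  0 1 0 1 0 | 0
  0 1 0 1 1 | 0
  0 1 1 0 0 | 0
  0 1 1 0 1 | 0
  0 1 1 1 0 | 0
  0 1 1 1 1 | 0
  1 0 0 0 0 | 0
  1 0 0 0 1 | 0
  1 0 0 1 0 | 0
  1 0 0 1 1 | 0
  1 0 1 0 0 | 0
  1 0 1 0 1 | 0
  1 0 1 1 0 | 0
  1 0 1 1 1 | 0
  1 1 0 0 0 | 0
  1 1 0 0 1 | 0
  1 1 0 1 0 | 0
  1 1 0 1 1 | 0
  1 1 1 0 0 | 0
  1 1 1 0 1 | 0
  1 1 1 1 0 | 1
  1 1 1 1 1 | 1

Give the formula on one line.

  (d & a) = 00000000000000000011001100110011
  (a | d) = 00110011001100111111111111111111
  ~e = 10101010101010101010101010101010
  ((a | d) | ~e) = 10111011101110111111111111111111
  ~b = 11111111000000001111111100000000
  ~a = 11111111111111110000000000000000
  (~b & ~a) = 11111111000000000000000000000000
  (((a | d) | ~e) | (~b & ~a)) = 11111111101110111111111111111111
  ((((a | d) | ~e) | (~b & ~a)) & b) = 00000000101110110000000011111111
  ((d & a) & ((((a | d) | ~e) | (~b & ~a)) & b)) = 00000000000000000000000000110011
  (c & ((d & a) & ((((a | d) | ~e) | (~b & ~a)) & b))) = 00000000000000000000000000000011

(c & ((d & a) & ((((a | d) | ~e) | (~b & ~a)) & b)))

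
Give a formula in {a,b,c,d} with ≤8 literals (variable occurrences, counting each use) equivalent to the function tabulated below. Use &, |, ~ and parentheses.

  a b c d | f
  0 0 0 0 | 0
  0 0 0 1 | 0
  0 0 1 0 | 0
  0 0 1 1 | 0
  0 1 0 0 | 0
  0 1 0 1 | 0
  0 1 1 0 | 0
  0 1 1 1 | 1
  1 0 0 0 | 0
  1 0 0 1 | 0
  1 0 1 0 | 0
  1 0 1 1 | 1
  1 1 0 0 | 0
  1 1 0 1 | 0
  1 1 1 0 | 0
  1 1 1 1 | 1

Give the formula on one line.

  (a & d) = 0000000001010101
  ~d = 1010101010101010
  ((a & d) | ~d) = 1010101011111111
  (((a & d) | ~d) & c) = 0010001000110011
  (b | (((a & d) | ~d) & c)) = 0010111100111111
  (d & (b | (((a & d) | ~d) & c))) = 0000010100010101
  (~d | c) = 1011101110111011
  ((d & (b | (((a & d) | ~d) & c))) & (~d | c)) = 0000000100010001

((d & (b | (((a & d) | ~d) & c))) & (~d | c))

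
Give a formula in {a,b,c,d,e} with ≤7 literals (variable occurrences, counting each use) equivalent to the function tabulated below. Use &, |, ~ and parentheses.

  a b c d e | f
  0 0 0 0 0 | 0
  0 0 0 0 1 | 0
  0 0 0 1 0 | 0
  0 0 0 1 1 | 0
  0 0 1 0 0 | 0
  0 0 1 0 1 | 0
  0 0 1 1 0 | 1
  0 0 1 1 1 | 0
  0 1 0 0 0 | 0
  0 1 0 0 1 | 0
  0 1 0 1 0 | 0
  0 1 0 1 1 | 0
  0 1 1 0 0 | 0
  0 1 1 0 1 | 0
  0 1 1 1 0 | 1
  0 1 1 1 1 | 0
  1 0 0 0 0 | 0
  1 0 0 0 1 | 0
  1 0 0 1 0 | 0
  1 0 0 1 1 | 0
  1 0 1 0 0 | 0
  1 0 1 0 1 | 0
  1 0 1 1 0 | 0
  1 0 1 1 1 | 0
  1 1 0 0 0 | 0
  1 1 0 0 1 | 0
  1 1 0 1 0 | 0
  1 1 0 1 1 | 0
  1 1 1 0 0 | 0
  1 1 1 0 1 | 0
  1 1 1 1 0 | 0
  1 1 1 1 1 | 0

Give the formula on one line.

  ~a = 11111111111111110000000000000000
  ~c = 11110000111100001111000011110000
  (~a | ~c) = 11111111111111111111000011110000
  ((~a | ~c) | e) = 11111111111111111111010111110101
  ~e = 10101010101010101010101010101010
  (((~a | ~c) | e) & ~e) = 10101010101010101010000010100000
  (c & (((~a | ~c) | e) & ~e)) = 00001010000010100000000000000000
  (c & d) = 00000011000000110000001100000011
  ((c & (((~a | ~c) | e) & ~e)) & (c & d)) = 00000010000000100000000000000000

((c & (((~a | ~c) | e) & ~e)) & (c & d))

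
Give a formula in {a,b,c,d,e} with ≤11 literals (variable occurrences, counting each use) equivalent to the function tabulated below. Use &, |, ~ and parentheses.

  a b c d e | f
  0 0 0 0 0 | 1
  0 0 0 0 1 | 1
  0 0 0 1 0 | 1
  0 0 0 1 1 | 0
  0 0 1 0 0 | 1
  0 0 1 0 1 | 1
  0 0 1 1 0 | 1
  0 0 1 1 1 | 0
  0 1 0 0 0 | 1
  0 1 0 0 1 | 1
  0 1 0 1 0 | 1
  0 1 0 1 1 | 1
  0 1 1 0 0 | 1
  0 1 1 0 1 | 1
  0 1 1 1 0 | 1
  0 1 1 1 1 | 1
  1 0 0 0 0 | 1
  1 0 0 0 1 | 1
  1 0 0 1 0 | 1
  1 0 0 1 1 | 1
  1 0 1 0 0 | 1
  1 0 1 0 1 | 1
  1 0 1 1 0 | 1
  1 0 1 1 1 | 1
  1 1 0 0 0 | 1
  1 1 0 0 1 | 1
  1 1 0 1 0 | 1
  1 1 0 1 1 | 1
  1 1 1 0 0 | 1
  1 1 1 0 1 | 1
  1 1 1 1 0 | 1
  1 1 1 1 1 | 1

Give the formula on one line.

  ~e = 10101010101010101010101010101010
  (b | ~e) = 10101010111111111010101011111111
  (d | e) = 01110111011101110111011101110111
  (a & (d | e)) = 00000000000000000111011101110111
  (~e | (a & (d | e))) = 10101010101010101111111111111111
  ~d = 11001100110011001100110011001100
  (~e | ~d) = 11101110111011101110111011101110
  ((~e | (a & (d | e))) | (~e | ~d)) = 11101110111011101111111111111111
  ((b | ~e) | ((~e | (a & (d | e))) | (~e | ~d))) = 11101110111111111111111111111111

((b | ~e) | ((~e | (a & (d | e))) | (~e | ~d)))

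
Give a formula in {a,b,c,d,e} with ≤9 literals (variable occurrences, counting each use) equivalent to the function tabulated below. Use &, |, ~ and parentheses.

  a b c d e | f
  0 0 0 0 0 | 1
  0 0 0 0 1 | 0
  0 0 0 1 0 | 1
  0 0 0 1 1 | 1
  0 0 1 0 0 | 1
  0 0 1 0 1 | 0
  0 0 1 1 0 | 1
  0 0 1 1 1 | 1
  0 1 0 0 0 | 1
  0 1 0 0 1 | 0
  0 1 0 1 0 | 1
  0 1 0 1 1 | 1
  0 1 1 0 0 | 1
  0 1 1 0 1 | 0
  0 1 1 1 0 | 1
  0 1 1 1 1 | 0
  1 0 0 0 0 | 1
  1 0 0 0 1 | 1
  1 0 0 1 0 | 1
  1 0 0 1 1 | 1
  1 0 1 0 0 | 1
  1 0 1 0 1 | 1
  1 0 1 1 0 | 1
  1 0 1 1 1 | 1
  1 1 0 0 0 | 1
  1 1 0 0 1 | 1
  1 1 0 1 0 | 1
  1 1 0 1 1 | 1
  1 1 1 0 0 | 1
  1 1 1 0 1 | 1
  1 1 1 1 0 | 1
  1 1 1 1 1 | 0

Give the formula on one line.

  (d | a) = 00110011001100111111111111111111
  ~c = 11110000111100001111000011110000
  ~b = 11111111000000001111111100000000
  (~c | ~b) = 11111111111100001111111111110000
  ~d = 11001100110011001100110011001100
  ((~c | ~b) | ~d) = 11111111111111001111111111111100
  ((d | a) & ((~c | ~b) | ~d)) = 00110011001100001111111111111100
  ~e = 10101010101010101010101010101010
  (((d | a) & ((~c | ~b) | ~d)) | ~e) = 10111011101110101111111111111110

(((d | a) & ((~c | ~b) | ~d)) | ~e)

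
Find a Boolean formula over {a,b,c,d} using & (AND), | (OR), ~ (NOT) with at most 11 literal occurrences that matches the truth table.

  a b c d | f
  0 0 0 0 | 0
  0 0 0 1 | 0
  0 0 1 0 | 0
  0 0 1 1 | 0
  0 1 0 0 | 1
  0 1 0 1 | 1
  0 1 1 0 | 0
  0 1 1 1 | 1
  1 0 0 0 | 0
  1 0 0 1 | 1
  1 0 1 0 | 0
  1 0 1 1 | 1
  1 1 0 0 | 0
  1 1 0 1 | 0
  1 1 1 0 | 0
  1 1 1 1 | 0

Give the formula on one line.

(((a | b) & (((~b | ~a) & d) | ~a)) & (d | (~c & ~d)))

  (a | b) = 0000111111111111
  ~b = 1111000011110000
  ~a = 1111111100000000
  (~b | ~a) = 1111111111110000
  ((~b | ~a) & d) = 0101010101010000
  (((~b | ~a) & d) | ~a) = 1111111101010000
  ((a | b) & (((~b | ~a) & d) | ~a)) = 0000111101010000
  ~c = 1100110011001100
  ~d = 1010101010101010
  (~c & ~d) = 1000100010001000
  (d | (~c & ~d)) = 1101110111011101
  (((a | b) & (((~b | ~a) & d) | ~a)) & (d | (~c & ~d))) = 0000110101010000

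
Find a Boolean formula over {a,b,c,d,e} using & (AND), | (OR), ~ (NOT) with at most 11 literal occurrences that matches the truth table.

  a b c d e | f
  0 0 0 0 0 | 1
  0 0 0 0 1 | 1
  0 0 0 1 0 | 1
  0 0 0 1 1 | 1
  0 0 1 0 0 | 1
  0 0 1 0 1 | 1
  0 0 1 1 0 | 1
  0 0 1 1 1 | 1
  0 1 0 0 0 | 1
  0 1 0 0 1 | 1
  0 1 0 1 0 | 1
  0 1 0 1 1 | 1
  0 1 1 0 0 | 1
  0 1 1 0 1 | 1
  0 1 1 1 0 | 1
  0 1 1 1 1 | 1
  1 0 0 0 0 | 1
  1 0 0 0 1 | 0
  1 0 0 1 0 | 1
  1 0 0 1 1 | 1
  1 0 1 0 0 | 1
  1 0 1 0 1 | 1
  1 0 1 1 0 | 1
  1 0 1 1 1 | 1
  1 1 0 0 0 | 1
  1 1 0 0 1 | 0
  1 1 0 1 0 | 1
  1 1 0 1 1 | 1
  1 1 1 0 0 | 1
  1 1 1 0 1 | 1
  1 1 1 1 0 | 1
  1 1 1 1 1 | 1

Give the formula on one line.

  ~e = 10101010101010101010101010101010
  (d | ~e) = 10111011101110111011101110111011
  ~d = 11001100110011001100110011001100
  ~a = 11111111111111110000000000000000
  (~d | ~a) = 11111111111111111100110011001100
  ~c = 11110000111100001111000011110000
  (~c & a) = 00000000000000001111000011110000
  ((~d | ~a) | (~c & a)) = 11111111111111111111110011111100
  (e | ((~d | ~a) | (~c & a))) = 11111111111111111111110111111101
  (c | ~a) = 11111111111111110000111100001111
  ((e | ((~d | ~a) | (~c & a))) & (c | ~a)) = 11111111111111110000110100001101
  ((d | ~e) | ((e | ((~d | ~a) | (~c & a))) & (c | ~a))) = 11111111111111111011111110111111

((d | ~e) | ((e | ((~d | ~a) | (~c & a))) & (c | ~a)))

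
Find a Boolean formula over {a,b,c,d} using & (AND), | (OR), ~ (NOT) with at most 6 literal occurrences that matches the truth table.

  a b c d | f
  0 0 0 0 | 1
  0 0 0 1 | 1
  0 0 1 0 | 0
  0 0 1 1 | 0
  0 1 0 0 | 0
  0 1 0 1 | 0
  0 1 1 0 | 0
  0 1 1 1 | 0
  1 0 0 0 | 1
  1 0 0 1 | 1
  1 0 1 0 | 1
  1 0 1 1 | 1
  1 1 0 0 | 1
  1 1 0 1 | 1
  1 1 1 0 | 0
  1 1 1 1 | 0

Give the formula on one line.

  ~b = 1111000011110000
  (~b | a) = 1111000011111111
  ~c = 1100110011001100
  (~b & a) = 0000000011110000
  (~c | (~b & a)) = 1100110011111100
  ((~b | a) & (~c | (~b & a))) = 1100000011111100

((~b | a) & (~c | (~b & a)))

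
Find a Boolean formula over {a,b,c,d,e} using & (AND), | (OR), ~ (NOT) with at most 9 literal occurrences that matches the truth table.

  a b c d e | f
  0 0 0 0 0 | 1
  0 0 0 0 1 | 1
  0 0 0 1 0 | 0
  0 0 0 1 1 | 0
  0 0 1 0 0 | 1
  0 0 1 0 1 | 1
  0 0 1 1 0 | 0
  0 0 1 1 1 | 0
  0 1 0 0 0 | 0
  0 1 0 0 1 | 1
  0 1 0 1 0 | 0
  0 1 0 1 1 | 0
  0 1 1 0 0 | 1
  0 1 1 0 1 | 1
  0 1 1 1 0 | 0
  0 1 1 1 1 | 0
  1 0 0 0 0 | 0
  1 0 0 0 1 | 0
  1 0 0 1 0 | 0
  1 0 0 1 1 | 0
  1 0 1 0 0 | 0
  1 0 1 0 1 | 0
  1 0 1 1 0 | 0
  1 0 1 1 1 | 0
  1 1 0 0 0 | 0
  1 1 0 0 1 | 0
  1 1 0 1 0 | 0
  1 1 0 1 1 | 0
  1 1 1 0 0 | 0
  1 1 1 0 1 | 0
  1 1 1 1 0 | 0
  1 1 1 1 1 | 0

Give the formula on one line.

((((c | (~e & (~b | a))) | e) & ~a) & (a | ~d))

  ~e = 10101010101010101010101010101010
  ~b = 11111111000000001111111100000000
  (~b | a) = 11111111000000001111111111111111
  (~e & (~b | a)) = 10101010000000001010101010101010
  (c | (~e & (~b | a))) = 10101111000011111010111110101111
  ((c | (~e & (~b | a))) | e) = 11111111010111111111111111111111
  ~a = 11111111111111110000000000000000
  (((c | (~e & (~b | a))) | e) & ~a) = 11111111010111110000000000000000
  ~d = 11001100110011001100110011001100
  (a | ~d) = 11001100110011001111111111111111
  ((((c | (~e & (~b | a))) | e) & ~a) & (a | ~d)) = 11001100010011000000000000000000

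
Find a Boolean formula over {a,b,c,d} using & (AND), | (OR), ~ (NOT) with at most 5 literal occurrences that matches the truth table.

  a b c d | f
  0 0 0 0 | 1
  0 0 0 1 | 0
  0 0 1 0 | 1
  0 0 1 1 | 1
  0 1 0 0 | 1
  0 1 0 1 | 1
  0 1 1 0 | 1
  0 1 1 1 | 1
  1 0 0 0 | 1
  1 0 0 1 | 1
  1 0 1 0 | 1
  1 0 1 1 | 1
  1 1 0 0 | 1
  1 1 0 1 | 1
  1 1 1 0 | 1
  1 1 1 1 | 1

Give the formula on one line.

(((b | ~d) | (b | a)) | c)

  ~d = 1010101010101010
  (b | ~d) = 1010111110101111
  (b | a) = 0000111111111111
  ((b | ~d) | (b | a)) = 1010111111111111
  (((b | ~d) | (b | a)) | c) = 1011111111111111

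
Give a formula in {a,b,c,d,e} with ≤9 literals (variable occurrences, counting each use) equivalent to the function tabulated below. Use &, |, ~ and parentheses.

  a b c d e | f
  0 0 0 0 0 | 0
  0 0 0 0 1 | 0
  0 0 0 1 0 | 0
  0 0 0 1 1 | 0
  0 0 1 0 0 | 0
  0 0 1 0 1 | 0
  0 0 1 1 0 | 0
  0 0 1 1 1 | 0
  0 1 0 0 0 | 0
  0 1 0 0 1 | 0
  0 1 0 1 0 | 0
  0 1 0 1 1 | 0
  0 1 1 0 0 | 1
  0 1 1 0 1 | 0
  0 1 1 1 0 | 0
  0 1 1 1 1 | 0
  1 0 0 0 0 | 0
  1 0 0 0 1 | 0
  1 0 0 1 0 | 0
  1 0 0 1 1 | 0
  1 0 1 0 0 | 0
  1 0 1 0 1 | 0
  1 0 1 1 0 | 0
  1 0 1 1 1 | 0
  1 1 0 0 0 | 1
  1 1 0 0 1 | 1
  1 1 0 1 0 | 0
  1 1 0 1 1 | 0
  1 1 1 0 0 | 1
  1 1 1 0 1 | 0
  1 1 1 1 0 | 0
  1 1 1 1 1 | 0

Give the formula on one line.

  (d | a) = 00110011001100111111111111111111
  ((d | a) | c) = 00111111001111111111111111111111
  ~d = 11001100110011001100110011001100
  (((d | a) | c) & ~d) = 00001100000011001100110011001100
  ~e = 10101010101010101010101010101010
  ~c = 11110000111100001111000011110000
  (~e | ~c) = 11111010111110101111101011111010
  ((((d | a) | c) & ~d) & (~e | ~c)) = 00001000000010001100100011001000
  (b & ((((d | a) | c) & ~d) & (~e | ~c))) = 00000000000010000000000011001000

(b & ((((d | a) | c) & ~d) & (~e | ~c)))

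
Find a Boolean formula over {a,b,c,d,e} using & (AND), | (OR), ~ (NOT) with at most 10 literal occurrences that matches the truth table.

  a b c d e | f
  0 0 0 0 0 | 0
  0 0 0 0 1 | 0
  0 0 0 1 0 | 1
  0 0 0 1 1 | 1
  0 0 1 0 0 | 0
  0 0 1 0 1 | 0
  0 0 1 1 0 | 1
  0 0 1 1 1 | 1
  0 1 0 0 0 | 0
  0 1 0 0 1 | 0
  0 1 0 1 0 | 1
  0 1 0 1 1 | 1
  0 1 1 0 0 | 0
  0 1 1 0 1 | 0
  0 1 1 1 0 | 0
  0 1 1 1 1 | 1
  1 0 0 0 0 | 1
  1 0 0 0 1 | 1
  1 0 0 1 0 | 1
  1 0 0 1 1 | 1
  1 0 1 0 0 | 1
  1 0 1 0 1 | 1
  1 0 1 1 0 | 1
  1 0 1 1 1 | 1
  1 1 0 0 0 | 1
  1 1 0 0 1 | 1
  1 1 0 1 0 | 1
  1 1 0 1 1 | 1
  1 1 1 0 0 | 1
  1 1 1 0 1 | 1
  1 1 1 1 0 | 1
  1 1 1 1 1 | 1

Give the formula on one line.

(a | (((~e & ~c) | (e | ~b)) & ((c & a) | d)))

  ~e = 10101010101010101010101010101010
  ~c = 11110000111100001111000011110000
  (~e & ~c) = 10100000101000001010000010100000
  ~b = 11111111000000001111111100000000
  (e | ~b) = 11111111010101011111111101010101
  ((~e & ~c) | (e | ~b)) = 11111111111101011111111111110101
  (c & a) = 00000000000000000000111100001111
  ((c & a) | d) = 00110011001100110011111100111111
  (((~e & ~c) | (e | ~b)) & ((c & a) | d)) = 00110011001100010011111100110101
  (a | (((~e & ~c) | (e | ~b)) & ((c & a) | d))) = 00110011001100011111111111111111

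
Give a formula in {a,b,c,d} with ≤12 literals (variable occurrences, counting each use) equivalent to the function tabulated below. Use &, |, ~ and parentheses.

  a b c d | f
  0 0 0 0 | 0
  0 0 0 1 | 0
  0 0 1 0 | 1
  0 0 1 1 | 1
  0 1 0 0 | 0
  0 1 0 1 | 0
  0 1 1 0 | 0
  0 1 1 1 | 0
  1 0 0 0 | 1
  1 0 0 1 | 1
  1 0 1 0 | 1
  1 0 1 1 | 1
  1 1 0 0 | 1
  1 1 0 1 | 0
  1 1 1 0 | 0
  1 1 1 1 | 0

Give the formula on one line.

((a | ((~b & c) | (a & d))) & (~b | ((~c & a) & ~d)))

  ~b = 1111000011110000
  (~b & c) = 0011000000110000
  (a & d) = 0000000001010101
  ((~b & c) | (a & d)) = 0011000001110101
  (a | ((~b & c) | (a & d))) = 0011000011111111
  ~c = 1100110011001100
  (~c & a) = 0000000011001100
  ~d = 1010101010101010
  ((~c & a) & ~d) = 0000000010001000
  (~b | ((~c & a) & ~d)) = 1111000011111000
  ((a | ((~b & c) | (a & d))) & (~b | ((~c & a) & ~d))) = 0011000011111000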